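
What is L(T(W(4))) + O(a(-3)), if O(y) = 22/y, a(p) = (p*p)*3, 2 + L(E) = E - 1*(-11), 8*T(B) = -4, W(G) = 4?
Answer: 503/54 ≈ 9.3148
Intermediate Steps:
T(B) = -½ (T(B) = (⅛)*(-4) = -½)
L(E) = 9 + E (L(E) = -2 + (E - 1*(-11)) = -2 + (E + 11) = -2 + (11 + E) = 9 + E)
a(p) = 3*p² (a(p) = p²*3 = 3*p²)
L(T(W(4))) + O(a(-3)) = (9 - ½) + 22/((3*(-3)²)) = 17/2 + 22/((3*9)) = 17/2 + 22/27 = 503/54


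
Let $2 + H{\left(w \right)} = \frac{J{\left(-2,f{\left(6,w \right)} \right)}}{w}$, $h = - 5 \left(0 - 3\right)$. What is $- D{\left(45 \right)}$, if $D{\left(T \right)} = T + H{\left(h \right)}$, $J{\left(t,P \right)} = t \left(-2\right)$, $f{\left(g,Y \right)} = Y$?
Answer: $- \frac{649}{15} \approx -43.267$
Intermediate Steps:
$h = 15$ ($h = \left(-5\right) \left(-3\right) = 15$)
$J{\left(t,P \right)} = - 2 t$
$H{\left(w \right)} = -2 + \frac{4}{w}$ ($H{\left(w \right)} = -2 + \frac{\left(-2\right) \left(-2\right)}{w} = -2 + \frac{4}{w}$)
$D{\left(T \right)} = - \frac{26}{15} + T$ ($D{\left(T \right)} = T - \left(2 - \frac{4}{15}\right) = T + \left(-2 + 4 \cdot \frac{1}{15}\right) = T + \left(-2 + \frac{4}{15}\right) = T - \frac{26}{15} = - \frac{26}{15} + T$)
$- D{\left(45 \right)} = - (- \frac{26}{15} + 45) = \left(-1\right) \frac{649}{15} = - \frac{649}{15}$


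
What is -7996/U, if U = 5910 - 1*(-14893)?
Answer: -7996/20803 ≈ -0.38437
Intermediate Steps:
U = 20803 (U = 5910 + 14893 = 20803)
-7996/U = -7996/20803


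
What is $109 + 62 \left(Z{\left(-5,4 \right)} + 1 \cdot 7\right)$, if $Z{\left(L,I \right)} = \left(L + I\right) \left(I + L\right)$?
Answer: $605$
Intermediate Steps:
$Z{\left(L,I \right)} = \left(I + L\right)^{2}$ ($Z{\left(L,I \right)} = \left(I + L\right) \left(I + L\right) = \left(I + L\right)^{2}$)
$109 + 62 \left(Z{\left(-5,4 \right)} + 1 \cdot 7\right) = 109 + 62 \left(\left(4 - 5\right)^{2} + 1 \cdot 7\right) = 109 + 62 \left(\left(-1\right)^{2} + 7\right) = 109 + 62 \left(1 + 7\right) = 109 + 62 \cdot 8 = 109 + 496 = 605$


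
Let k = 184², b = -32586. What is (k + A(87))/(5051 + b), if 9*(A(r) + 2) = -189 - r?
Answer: -20294/16521 ≈ -1.2284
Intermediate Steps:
A(r) = -23 - r/9 (A(r) = -2 + (-189 - r)/9 = -2 + (-21 - r/9) = -23 - r/9)
k = 33856
(k + A(87))/(5051 + b) = (33856 + (-23 - ⅑*87))/(5051 - 32586) = (33856 + (-23 - 29/3))/(-27535) = (33856 - 98/3)*(-1/27535) = (101470/3)*(-1/27535) = -20294/16521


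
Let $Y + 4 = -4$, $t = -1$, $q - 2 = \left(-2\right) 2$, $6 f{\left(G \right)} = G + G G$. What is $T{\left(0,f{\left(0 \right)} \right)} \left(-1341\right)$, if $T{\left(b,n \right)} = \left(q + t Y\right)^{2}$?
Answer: $-48276$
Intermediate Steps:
$f{\left(G \right)} = \frac{G}{6} + \frac{G^{2}}{6}$ ($f{\left(G \right)} = \frac{G + G G}{6} = \frac{G + G^{2}}{6} = \frac{G}{6} + \frac{G^{2}}{6}$)
$q = -2$ ($q = 2 - 4 = -2$)
$Y = -8$ ($Y = -4 - 4 = -8$)
$T{\left(b,n \right)} = 36$ ($T{\left(b,n \right)} = \left(-2 - -8\right)^{2} = \left(-2 + 8\right)^{2} = 6^{2} = 36$)
$T{\left(0,f{\left(0 \right)} \right)} \left(-1341\right) = 36 \left(-1341\right) = -48276$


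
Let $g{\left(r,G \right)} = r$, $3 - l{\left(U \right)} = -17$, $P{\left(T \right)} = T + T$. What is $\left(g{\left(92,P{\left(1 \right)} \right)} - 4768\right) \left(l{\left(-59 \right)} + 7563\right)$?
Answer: $-35458108$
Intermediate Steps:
$P{\left(T \right)} = 2 T$
$l{\left(U \right)} = 20$ ($l{\left(U \right)} = 3 - -17 = 3 + 17 = 20$)
$\left(g{\left(92,P{\left(1 \right)} \right)} - 4768\right) \left(l{\left(-59 \right)} + 7563\right) = \left(92 - 4768\right) \left(20 + 7563\right) = \left(-4676\right) 7583 = -35458108$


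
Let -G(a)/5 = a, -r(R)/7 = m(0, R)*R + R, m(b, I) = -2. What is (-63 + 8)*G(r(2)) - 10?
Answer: 3840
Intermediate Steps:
r(R) = 7*R (r(R) = -7*(-2*R + R) = -(-7)*R = 7*R)
G(a) = -5*a
(-63 + 8)*G(r(2)) - 10 = (-63 + 8)*(-35*2) - 10 = -(-275)*14 - 10 = -55*(-70) - 10 = 3850 - 10 = 3840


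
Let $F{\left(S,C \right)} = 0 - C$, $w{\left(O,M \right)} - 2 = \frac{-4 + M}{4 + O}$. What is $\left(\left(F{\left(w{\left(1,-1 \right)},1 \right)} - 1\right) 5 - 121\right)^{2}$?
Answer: $17161$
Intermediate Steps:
$w{\left(O,M \right)} = 2 + \frac{-4 + M}{4 + O}$
$F{\left(S,C \right)} = - C$
$\left(\left(F{\left(w{\left(1,-1 \right)},1 \right)} - 1\right) 5 - 121\right)^{2} = \left(\left(\left(-1\right) 1 - 1\right) 5 - 121\right)^{2} = \left(\left(-1 - 1\right) 5 - 121\right)^{2} = \left(\left(-2\right) 5 - 121\right)^{2} = \left(-10 - 121\right)^{2} = \left(-131\right)^{2} = 17161$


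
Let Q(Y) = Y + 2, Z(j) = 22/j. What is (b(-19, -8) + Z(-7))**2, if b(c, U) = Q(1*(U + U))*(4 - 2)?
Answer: 47524/49 ≈ 969.88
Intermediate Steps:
Q(Y) = 2 + Y
b(c, U) = 4 + 4*U (b(c, U) = (2 + 1*(U + U))*(4 - 2) = (2 + 1*(2*U))*2 = (2 + 2*U)*2 = 4 + 4*U)
(b(-19, -8) + Z(-7))**2 = ((4 + 4*(-8)) + 22/(-7))**2 = ((4 - 32) + 22*(-1/7))**2 = (-28 - 22/7)**2 = (-218/7)**2 = 47524/49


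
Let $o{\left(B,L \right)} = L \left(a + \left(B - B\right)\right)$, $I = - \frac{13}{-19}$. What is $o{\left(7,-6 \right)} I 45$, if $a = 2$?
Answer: $- \frac{7020}{19} \approx -369.47$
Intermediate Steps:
$I = \frac{13}{19}$ ($I = \left(-13\right) \left(- \frac{1}{19}\right) = \frac{13}{19} \approx 0.68421$)
$o{\left(B,L \right)} = 2 L$ ($o{\left(B,L \right)} = L \left(2 + \left(B - B\right)\right) = L \left(2 + 0\right) = L 2 = 2 L$)
$o{\left(7,-6 \right)} I 45 = 2 \left(-6\right) \frac{13}{19} \cdot 45 = \left(-12\right) \frac{13}{19} \cdot 45 = \left(- \frac{156}{19}\right) 45 = - \frac{7020}{19}$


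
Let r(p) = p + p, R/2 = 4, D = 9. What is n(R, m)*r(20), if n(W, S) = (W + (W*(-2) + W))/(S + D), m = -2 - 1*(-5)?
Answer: 0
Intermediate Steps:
R = 8 (R = 2*4 = 8)
m = 3 (m = -2 + 5 = 3)
n(W, S) = 0 (n(W, S) = (W + (W*(-2) + W))/(S + 9) = (W + (-2*W + W))/(9 + S) = (W - W)/(9 + S) = 0/(9 + S) = 0)
r(p) = 2*p
n(R, m)*r(20) = 0*(2*20) = 0*40 = 0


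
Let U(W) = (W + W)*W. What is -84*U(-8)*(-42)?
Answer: 451584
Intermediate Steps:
U(W) = 2*W² (U(W) = (2*W)*W = 2*W²)
-84*U(-8)*(-42) = -168*(-8)²*(-42) = -168*64*(-42) = -84*128*(-42) = -10752*(-42) = 451584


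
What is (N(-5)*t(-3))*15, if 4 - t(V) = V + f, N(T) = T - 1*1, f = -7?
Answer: -1260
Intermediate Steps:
N(T) = -1 + T (N(T) = T - 1 = -1 + T)
t(V) = 11 - V (t(V) = 4 - (V - 7) = 4 - (-7 + V) = 4 + (7 - V) = 11 - V)
(N(-5)*t(-3))*15 = ((-1 - 5)*(11 - 1*(-3)))*15 = -6*(11 + 3)*15 = -6*14*15 = -84*15 = -1260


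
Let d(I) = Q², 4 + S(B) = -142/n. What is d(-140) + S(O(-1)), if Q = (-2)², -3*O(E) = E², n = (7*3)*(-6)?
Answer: 827/63 ≈ 13.127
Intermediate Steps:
n = -126 (n = 21*(-6) = -126)
O(E) = -E²/3
Q = 4
S(B) = -181/63 (S(B) = -4 - 142/(-126) = -4 - 142*(-1/126) = -4 + 71/63 = -181/63)
d(I) = 16 (d(I) = 4² = 16)
d(-140) + S(O(-1)) = 16 - 181/63 = 827/63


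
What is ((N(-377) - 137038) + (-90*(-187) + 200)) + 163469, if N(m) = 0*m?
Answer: 43461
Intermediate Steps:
N(m) = 0
((N(-377) - 137038) + (-90*(-187) + 200)) + 163469 = ((0 - 137038) + (-90*(-187) + 200)) + 163469 = (-137038 + (16830 + 200)) + 163469 = (-137038 + 17030) + 163469 = -120008 + 163469 = 43461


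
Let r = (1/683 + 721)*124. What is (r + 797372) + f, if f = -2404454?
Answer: -1036573950/683 ≈ -1.5177e+6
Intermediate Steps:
r = 61063056/683 (r = (1/683 + 721)*124 = (492444/683)*124 = 61063056/683 ≈ 89404.)
(r + 797372) + f = (61063056/683 + 797372) - 2404454 = 605668132/683 - 2404454 = -1036573950/683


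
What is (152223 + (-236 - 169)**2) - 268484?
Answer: 47764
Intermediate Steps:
(152223 + (-236 - 169)**2) - 268484 = (152223 + (-405)**2) - 268484 = (152223 + 164025) - 268484 = 316248 - 268484 = 47764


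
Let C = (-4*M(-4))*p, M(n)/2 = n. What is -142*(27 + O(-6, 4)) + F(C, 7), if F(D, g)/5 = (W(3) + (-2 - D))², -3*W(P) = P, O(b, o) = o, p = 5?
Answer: 128443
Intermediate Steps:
M(n) = 2*n
C = 160 (C = -8*(-4)*5 = -4*(-8)*5 = 32*5 = 160)
W(P) = -P/3
F(D, g) = 5*(-3 - D)² (F(D, g) = 5*(-⅓*3 + (-2 - D))² = 5*(-1 + (-2 - D))² = 5*(-3 - D)²)
-142*(27 + O(-6, 4)) + F(C, 7) = -142*(27 + 4) + 5*(3 + 160)² = -142*31 + 5*163² = -4402 + 5*26569 = -4402 + 132845 = 128443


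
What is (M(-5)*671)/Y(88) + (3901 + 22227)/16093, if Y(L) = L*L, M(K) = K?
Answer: 1225977/1029952 ≈ 1.1903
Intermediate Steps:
Y(L) = L²
(M(-5)*671)/Y(88) + (3901 + 22227)/16093 = (-5*671)/(88²) + (3901 + 22227)/16093 = -3355/7744 + 26128*(1/16093) = -3355*1/7744 + 26128/16093 = -305/704 + 26128/16093 = 1225977/1029952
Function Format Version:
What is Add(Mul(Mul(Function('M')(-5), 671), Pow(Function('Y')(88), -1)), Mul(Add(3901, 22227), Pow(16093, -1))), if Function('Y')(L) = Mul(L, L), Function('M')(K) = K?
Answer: Rational(1225977, 1029952) ≈ 1.1903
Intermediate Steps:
Function('Y')(L) = Pow(L, 2)
Add(Mul(Mul(Function('M')(-5), 671), Pow(Function('Y')(88), -1)), Mul(Add(3901, 22227), Pow(16093, -1))) = Add(Mul(Mul(-5, 671), Pow(Pow(88, 2), -1)), Mul(Add(3901, 22227), Pow(16093, -1))) = Add(Mul(-3355, Pow(7744, -1)), Mul(26128, Rational(1, 16093))) = Add(Mul(-3355, Rational(1, 7744)), Rational(26128, 16093)) = Add(Rational(-305, 704), Rational(26128, 16093)) = Rational(1225977, 1029952)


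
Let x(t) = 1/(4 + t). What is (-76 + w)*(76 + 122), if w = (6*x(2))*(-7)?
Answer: -16434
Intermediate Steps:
w = -7 (w = (6/(4 + 2))*(-7) = (6/6)*(-7) = (6*(1/6))*(-7) = 1*(-7) = -7)
(-76 + w)*(76 + 122) = (-76 - 7)*(76 + 122) = -83*198 = -16434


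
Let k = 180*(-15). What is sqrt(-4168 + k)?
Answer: 2*I*sqrt(1717) ≈ 82.873*I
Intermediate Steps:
k = -2700
sqrt(-4168 + k) = sqrt(-4168 - 2700) = sqrt(-6868) = 2*I*sqrt(1717)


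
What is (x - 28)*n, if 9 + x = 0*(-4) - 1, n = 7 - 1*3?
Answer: -152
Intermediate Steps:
n = 4 (n = 7 - 3 = 4)
x = -10 (x = -9 + (0*(-4) - 1) = -9 + (0 - 1) = -9 - 1 = -10)
(x - 28)*n = (-10 - 28)*4 = -38*4 = -152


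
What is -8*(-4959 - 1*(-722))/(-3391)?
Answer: -33896/3391 ≈ -9.9959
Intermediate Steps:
-8*(-4959 - 1*(-722))/(-3391) = -8*(-4959 + 722)*(-1)/3391 = -(-33896)*(-1)/3391 = -8*4237/3391 = -33896/3391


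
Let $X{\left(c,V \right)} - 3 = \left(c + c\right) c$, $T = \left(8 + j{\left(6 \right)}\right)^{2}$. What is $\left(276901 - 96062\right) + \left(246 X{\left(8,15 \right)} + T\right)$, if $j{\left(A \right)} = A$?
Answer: $213261$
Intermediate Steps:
$T = 196$ ($T = \left(8 + 6\right)^{2} = 14^{2} = 196$)
$X{\left(c,V \right)} = 3 + 2 c^{2}$ ($X{\left(c,V \right)} = 3 + \left(c + c\right) c = 3 + 2 c c = 3 + 2 c^{2}$)
$\left(276901 - 96062\right) + \left(246 X{\left(8,15 \right)} + T\right) = \left(276901 - 96062\right) + \left(246 \left(3 + 2 \cdot 8^{2}\right) + 196\right) = 180839 + \left(246 \left(3 + 2 \cdot 64\right) + 196\right) = 180839 + \left(246 \left(3 + 128\right) + 196\right) = 180839 + \left(246 \cdot 131 + 196\right) = 180839 + \left(32226 + 196\right) = 180839 + 32422 = 213261$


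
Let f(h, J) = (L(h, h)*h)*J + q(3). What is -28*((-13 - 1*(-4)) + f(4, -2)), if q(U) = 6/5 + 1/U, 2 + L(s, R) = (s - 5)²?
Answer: -224/15 ≈ -14.933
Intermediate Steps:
L(s, R) = -2 + (-5 + s)² (L(s, R) = -2 + (s - 5)² = -2 + (-5 + s)²)
q(U) = 6/5 + 1/U (q(U) = 6*(⅕) + 1/U = 6/5 + 1/U)
f(h, J) = 23/15 + J*h*(-2 + (-5 + h)²) (f(h, J) = ((-2 + (-5 + h)²)*h)*J + (6/5 + 1/3) = (h*(-2 + (-5 + h)²))*J + (6/5 + ⅓) = J*h*(-2 + (-5 + h)²) + 23/15 = 23/15 + J*h*(-2 + (-5 + h)²))
-28*((-13 - 1*(-4)) + f(4, -2)) = -28*((-13 - 1*(-4)) + (23/15 - 2*4*(-2 + (-5 + 4)²))) = -28*((-13 + 4) + (23/15 - 2*4*(-2 + (-1)²))) = -28*(-9 + (23/15 - 2*4*(-2 + 1))) = -28*(-9 + (23/15 - 2*4*(-1))) = -28*(-9 + (23/15 + 8)) = -28*(-9 + 143/15) = -28*8/15 = -224/15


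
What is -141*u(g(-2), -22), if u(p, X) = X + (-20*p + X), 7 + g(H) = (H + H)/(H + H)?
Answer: -10716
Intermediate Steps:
g(H) = -6 (g(H) = -7 + (H + H)/(H + H) = -7 + (2*H)/((2*H)) = -7 + (2*H)*(1/(2*H)) = -7 + 1 = -6)
u(p, X) = -20*p + 2*X (u(p, X) = X + (X - 20*p) = -20*p + 2*X)
-141*u(g(-2), -22) = -141*(-20*(-6) + 2*(-22)) = -141*(120 - 44) = -141*76 = -10716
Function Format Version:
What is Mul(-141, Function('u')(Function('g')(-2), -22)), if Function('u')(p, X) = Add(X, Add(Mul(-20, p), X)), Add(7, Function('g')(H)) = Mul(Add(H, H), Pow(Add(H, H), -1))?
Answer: -10716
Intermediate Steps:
Function('g')(H) = -6 (Function('g')(H) = Add(-7, Mul(Add(H, H), Pow(Add(H, H), -1))) = Add(-7, Mul(Mul(2, H), Pow(Mul(2, H), -1))) = Add(-7, Mul(Mul(2, H), Mul(Rational(1, 2), Pow(H, -1)))) = Add(-7, 1) = -6)
Function('u')(p, X) = Add(Mul(-20, p), Mul(2, X)) (Function('u')(p, X) = Add(X, Add(X, Mul(-20, p))) = Add(Mul(-20, p), Mul(2, X)))
Mul(-141, Function('u')(Function('g')(-2), -22)) = Mul(-141, Add(Mul(-20, -6), Mul(2, -22))) = Mul(-141, Add(120, -44)) = Mul(-141, 76) = -10716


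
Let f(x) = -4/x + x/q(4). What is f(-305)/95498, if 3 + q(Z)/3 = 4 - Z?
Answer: 93061/262142010 ≈ 0.00035500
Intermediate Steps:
q(Z) = 3 - 3*Z (q(Z) = -9 + 3*(4 - Z) = -9 + (12 - 3*Z) = 3 - 3*Z)
f(x) = -4/x - x/9 (f(x) = -4/x + x/(3 - 3*4) = -4/x + x/(3 - 12) = -4/x + x/(-9) = -4/x + x*(-⅑) = -4/x - x/9)
f(-305)/95498 = (-4/(-305) - ⅑*(-305))/95498 = (-4*(-1/305) + 305/9)*(1/95498) = (4/305 + 305/9)*(1/95498) = (93061/2745)*(1/95498) = 93061/262142010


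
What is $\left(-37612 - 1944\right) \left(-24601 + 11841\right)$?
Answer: $504734560$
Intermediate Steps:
$\left(-37612 - 1944\right) \left(-24601 + 11841\right) = \left(-39556\right) \left(-12760\right) = 504734560$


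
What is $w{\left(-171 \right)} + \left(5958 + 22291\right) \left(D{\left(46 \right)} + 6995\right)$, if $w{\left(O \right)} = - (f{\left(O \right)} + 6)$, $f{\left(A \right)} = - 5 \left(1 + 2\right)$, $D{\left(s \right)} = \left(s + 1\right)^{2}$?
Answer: $260003805$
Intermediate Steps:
$D{\left(s \right)} = \left(1 + s\right)^{2}$
$f{\left(A \right)} = -15$ ($f{\left(A \right)} = \left(-5\right) 3 = -15$)
$w{\left(O \right)} = 9$ ($w{\left(O \right)} = - (-15 + 6) = \left(-1\right) \left(-9\right) = 9$)
$w{\left(-171 \right)} + \left(5958 + 22291\right) \left(D{\left(46 \right)} + 6995\right) = 9 + \left(5958 + 22291\right) \left(\left(1 + 46\right)^{2} + 6995\right) = 9 + 28249 \left(47^{2} + 6995\right) = 9 + 28249 \left(2209 + 6995\right) = 9 + 28249 \cdot 9204 = 9 + 260003796 = 260003805$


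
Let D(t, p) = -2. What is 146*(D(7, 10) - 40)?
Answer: -6132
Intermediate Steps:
146*(D(7, 10) - 40) = 146*(-2 - 40) = 146*(-42) = -6132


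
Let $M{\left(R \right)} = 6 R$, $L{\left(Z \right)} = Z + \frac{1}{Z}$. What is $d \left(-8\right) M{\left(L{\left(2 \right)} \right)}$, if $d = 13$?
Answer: $-1560$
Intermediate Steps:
$d \left(-8\right) M{\left(L{\left(2 \right)} \right)} = 13 \left(-8\right) 6 \left(2 + \frac{1}{2}\right) = - 104 \cdot 6 \left(2 + \frac{1}{2}\right) = - 104 \cdot 6 \cdot \frac{5}{2} = \left(-104\right) 15 = -1560$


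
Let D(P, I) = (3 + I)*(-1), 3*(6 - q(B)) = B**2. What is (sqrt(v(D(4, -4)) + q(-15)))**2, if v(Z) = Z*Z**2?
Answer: -68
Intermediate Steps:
q(B) = 6 - B**2/3
D(P, I) = -3 - I
v(Z) = Z**3
(sqrt(v(D(4, -4)) + q(-15)))**2 = (sqrt((-3 - 1*(-4))**3 + (6 - 1/3*(-15)**2)))**2 = (sqrt((-3 + 4)**3 + (6 - 1/3*225)))**2 = (sqrt(1**3 + (6 - 75)))**2 = (sqrt(1 - 69))**2 = (sqrt(-68))**2 = (2*I*sqrt(17))**2 = -68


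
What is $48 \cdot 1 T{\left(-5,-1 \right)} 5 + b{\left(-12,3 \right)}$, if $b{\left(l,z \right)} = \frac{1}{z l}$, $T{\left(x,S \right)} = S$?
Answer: $- \frac{8641}{36} \approx -240.03$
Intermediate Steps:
$b{\left(l,z \right)} = \frac{1}{l z}$
$48 \cdot 1 T{\left(-5,-1 \right)} 5 + b{\left(-12,3 \right)} = 48 \cdot 1 \left(-1\right) 5 + \frac{1}{\left(-12\right) 3} = 48 \left(\left(-1\right) 5\right) - \frac{1}{36} = 48 \left(-5\right) - \frac{1}{36} = -240 - \frac{1}{36} = - \frac{8641}{36}$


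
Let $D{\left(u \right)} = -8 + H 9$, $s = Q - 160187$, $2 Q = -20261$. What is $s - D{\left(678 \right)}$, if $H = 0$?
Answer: $- \frac{340619}{2} \approx -1.7031 \cdot 10^{5}$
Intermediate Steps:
$Q = - \frac{20261}{2}$ ($Q = \frac{1}{2} \left(-20261\right) = - \frac{20261}{2} \approx -10131.0$)
$s = - \frac{340635}{2}$ ($s = - \frac{20261}{2} - 160187 = - \frac{340635}{2} \approx -1.7032 \cdot 10^{5}$)
$D{\left(u \right)} = -8$ ($D{\left(u \right)} = -8 + 0 \cdot 9 = -8 + 0 = -8$)
$s - D{\left(678 \right)} = - \frac{340635}{2} - -8 = - \frac{340635}{2} + 8 = - \frac{340619}{2}$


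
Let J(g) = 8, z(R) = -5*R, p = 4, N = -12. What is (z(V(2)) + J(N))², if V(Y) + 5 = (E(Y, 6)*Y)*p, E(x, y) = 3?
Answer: 7569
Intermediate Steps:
V(Y) = -5 + 12*Y (V(Y) = -5 + (3*Y)*4 = -5 + 12*Y)
(z(V(2)) + J(N))² = (-5*(-5 + 12*2) + 8)² = (-5*(-5 + 24) + 8)² = (-5*19 + 8)² = (-95 + 8)² = (-87)² = 7569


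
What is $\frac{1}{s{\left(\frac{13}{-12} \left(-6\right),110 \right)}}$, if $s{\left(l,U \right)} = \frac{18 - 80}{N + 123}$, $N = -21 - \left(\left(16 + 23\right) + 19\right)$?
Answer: $- \frac{22}{31} \approx -0.70968$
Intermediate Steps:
$N = -79$ ($N = -21 - \left(39 + 19\right) = -21 - 58 = -79$)
$s{\left(l,U \right)} = - \frac{31}{22}$ ($s{\left(l,U \right)} = \frac{18 - 80}{-79 + 123} = - \frac{62}{44} = \left(-62\right) \frac{1}{44} = - \frac{31}{22}$)
$\frac{1}{s{\left(\frac{13}{-12} \left(-6\right),110 \right)}} = \frac{1}{- \frac{31}{22}} = - \frac{22}{31}$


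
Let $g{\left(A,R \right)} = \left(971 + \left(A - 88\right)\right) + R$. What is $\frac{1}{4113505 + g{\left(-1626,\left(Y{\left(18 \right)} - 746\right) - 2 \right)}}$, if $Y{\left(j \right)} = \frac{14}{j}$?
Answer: $\frac{9}{37008133} \approx 2.4319 \cdot 10^{-7}$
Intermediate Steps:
$g{\left(A,R \right)} = 883 + A + R$ ($g{\left(A,R \right)} = \left(971 + \left(-88 + A\right)\right) + R = \left(883 + A\right) + R = 883 + A + R$)
$\frac{1}{4113505 + g{\left(-1626,\left(Y{\left(18 \right)} - 746\right) - 2 \right)}} = \frac{1}{4113505 - \frac{13412}{9}} = \frac{1}{\frac{37008133}{9}} = \frac{9}{37008133}$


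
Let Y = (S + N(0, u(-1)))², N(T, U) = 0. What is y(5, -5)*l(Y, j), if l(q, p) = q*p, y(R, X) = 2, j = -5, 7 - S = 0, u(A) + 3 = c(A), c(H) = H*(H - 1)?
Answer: -490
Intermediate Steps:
c(H) = H*(-1 + H)
u(A) = -3 + A*(-1 + A)
S = 7 (S = 7 - 1*0 = 7 + 0 = 7)
Y = 49 (Y = (7 + 0)² = 7² = 49)
l(q, p) = p*q
y(5, -5)*l(Y, j) = 2*(-5*49) = 2*(-245) = -490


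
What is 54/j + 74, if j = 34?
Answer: 1285/17 ≈ 75.588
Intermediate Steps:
54/j + 74 = 54/34 + 74 = (1/34)*54 + 74 = 27/17 + 74 = 1285/17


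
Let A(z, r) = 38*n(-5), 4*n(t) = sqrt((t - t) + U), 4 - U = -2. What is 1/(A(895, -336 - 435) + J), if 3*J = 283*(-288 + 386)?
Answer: 166404/1538339765 - 171*sqrt(6)/1538339765 ≈ 0.00010790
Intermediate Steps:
U = 6 (U = 4 - 1*(-2) = 4 + 2 = 6)
J = 27734/3 (J = (283*(-288 + 386))/3 = (283*98)/3 = (1/3)*27734 = 27734/3 ≈ 9244.7)
n(t) = sqrt(6)/4 (n(t) = sqrt((t - t) + 6)/4 = sqrt(0 + 6)/4 = sqrt(6)/4)
A(z, r) = 19*sqrt(6)/2 (A(z, r) = 38*(sqrt(6)/4) = 19*sqrt(6)/2)
1/(A(895, -336 - 435) + J) = 1/(19*sqrt(6)/2 + 27734/3) = 1/(27734/3 + 19*sqrt(6)/2)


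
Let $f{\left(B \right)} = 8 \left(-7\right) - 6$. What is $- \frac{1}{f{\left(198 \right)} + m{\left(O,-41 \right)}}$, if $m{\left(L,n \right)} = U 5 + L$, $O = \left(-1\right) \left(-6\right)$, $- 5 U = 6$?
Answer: $\frac{1}{62} \approx 0.016129$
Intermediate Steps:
$U = - \frac{6}{5}$ ($U = \left(- \frac{1}{5}\right) 6 = - \frac{6}{5} \approx -1.2$)
$O = 6$
$m{\left(L,n \right)} = -6 + L$ ($m{\left(L,n \right)} = \left(- \frac{6}{5}\right) 5 + L = -6 + L$)
$f{\left(B \right)} = -62$ ($f{\left(B \right)} = -56 - 6 = -62$)
$- \frac{1}{f{\left(198 \right)} + m{\left(O,-41 \right)}} = - \frac{1}{-62 + \left(-6 + 6\right)} = - \frac{1}{-62 + 0} = - \frac{1}{-62} = \left(-1\right) \left(- \frac{1}{62}\right) = \frac{1}{62}$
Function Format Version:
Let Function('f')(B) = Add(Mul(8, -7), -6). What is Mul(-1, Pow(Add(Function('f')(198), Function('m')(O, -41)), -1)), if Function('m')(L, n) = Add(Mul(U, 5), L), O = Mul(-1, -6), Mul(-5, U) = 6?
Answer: Rational(1, 62) ≈ 0.016129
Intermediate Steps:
U = Rational(-6, 5) (U = Mul(Rational(-1, 5), 6) = Rational(-6, 5) ≈ -1.2000)
O = 6
Function('m')(L, n) = Add(-6, L) (Function('m')(L, n) = Add(Mul(Rational(-6, 5), 5), L) = Add(-6, L))
Function('f')(B) = -62 (Function('f')(B) = Add(-56, -6) = -62)
Mul(-1, Pow(Add(Function('f')(198), Function('m')(O, -41)), -1)) = Mul(-1, Pow(Add(-62, Add(-6, 6)), -1)) = Mul(-1, Pow(Add(-62, 0), -1)) = Mul(-1, Pow(-62, -1)) = Mul(-1, Rational(-1, 62)) = Rational(1, 62)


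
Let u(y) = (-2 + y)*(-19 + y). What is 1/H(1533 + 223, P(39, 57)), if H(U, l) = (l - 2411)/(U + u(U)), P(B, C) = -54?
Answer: -3048454/2465 ≈ -1236.7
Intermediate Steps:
u(y) = (-19 + y)*(-2 + y)
H(U, l) = (-2411 + l)/(38 + U**2 - 20*U) (H(U, l) = (l - 2411)/(U + (38 + U**2 - 21*U)) = (-2411 + l)/(38 + U**2 - 20*U))
1/H(1533 + 223, P(39, 57)) = 1/((-2411 - 54)/(38 + (1533 + 223)**2 - 20*(1533 + 223))) = 1/(-2465/(38 + 1756**2 - 20*1756)) = 1/(-2465/(38 + 3083536 - 35120)) = 1/(-2465/3048454) = -3048454/2465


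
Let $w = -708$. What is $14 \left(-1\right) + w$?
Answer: $-722$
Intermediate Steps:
$14 \left(-1\right) + w = 14 \left(-1\right) - 708 = -14 - 708 = -722$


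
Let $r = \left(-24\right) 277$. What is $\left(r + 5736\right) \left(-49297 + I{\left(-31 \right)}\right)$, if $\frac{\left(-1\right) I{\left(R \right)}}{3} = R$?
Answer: $44874048$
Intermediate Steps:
$r = -6648$
$I{\left(R \right)} = - 3 R$
$\left(r + 5736\right) \left(-49297 + I{\left(-31 \right)}\right) = \left(-6648 + 5736\right) \left(-49297 - -93\right) = - 912 \left(-49297 + 93\right) = \left(-912\right) \left(-49204\right) = 44874048$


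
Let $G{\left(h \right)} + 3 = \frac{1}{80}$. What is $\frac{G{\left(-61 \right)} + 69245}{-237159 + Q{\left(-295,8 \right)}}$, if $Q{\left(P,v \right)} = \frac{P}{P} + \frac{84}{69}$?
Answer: $- \frac{127405303}{436368480} \approx -0.29197$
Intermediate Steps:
$G{\left(h \right)} = - \frac{239}{80}$ ($G{\left(h \right)} = -3 + \frac{1}{80} = - \frac{239}{80}$)
$Q{\left(P,v \right)} = \frac{51}{23}$ ($Q{\left(P,v \right)} = 1 + 84 \cdot \frac{1}{69} = 1 + \frac{28}{23} = \frac{51}{23}$)
$\frac{G{\left(-61 \right)} + 69245}{-237159 + Q{\left(-295,8 \right)}} = \frac{- \frac{239}{80} + 69245}{-237159 + \frac{51}{23}} = \frac{5539361}{80 \left(- \frac{5454606}{23}\right)} = \frac{5539361}{80} \left(- \frac{23}{5454606}\right) = - \frac{127405303}{436368480}$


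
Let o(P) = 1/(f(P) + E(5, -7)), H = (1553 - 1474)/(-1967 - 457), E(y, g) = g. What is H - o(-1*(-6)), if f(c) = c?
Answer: 2345/2424 ≈ 0.96741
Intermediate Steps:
H = -79/2424 (H = 79/(-2424) = 79*(-1/2424) = -79/2424 ≈ -0.032591)
o(P) = 1/(-7 + P) (o(P) = 1/(P - 7) = 1/(-7 + P))
H - o(-1*(-6)) = -79/2424 - 1/(-7 - 1*(-6)) = -79/2424 - 1/(-7 + 6) = -79/2424 - 1/(-1) = -79/2424 - 1*(-1) = -79/2424 + 1 = 2345/2424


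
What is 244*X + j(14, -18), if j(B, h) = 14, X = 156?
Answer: 38078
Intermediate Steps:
244*X + j(14, -18) = 244*156 + 14 = 38064 + 14 = 38078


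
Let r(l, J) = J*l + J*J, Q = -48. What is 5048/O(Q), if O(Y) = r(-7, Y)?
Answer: 631/330 ≈ 1.9121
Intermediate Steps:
r(l, J) = J**2 + J*l (r(l, J) = J*l + J**2 = J**2 + J*l)
O(Y) = Y*(-7 + Y) (O(Y) = Y*(Y - 7) = Y*(-7 + Y))
5048/O(Q) = 5048/((-48*(-7 - 48))) = 5048/((-48*(-55))) = 5048/2640 = 5048*(1/2640) = 631/330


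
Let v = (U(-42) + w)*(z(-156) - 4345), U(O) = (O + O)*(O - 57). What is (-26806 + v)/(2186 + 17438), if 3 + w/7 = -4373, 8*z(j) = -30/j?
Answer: 5040655233/1020448 ≈ 4939.6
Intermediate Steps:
z(j) = -15/(4*j) (z(j) = (-30/j)/8 = -15/(4*j))
w = -30632 (w = -21 + 7*(-4373) = -21 - 30611 = -30632)
U(O) = 2*O*(-57 + O) (U(O) = (2*O)*(-57 + O) = 2*O*(-57 + O))
v = 5042049145/52 (v = (2*(-42)*(-57 - 42) - 30632)*(-15/4/(-156) - 4345) = (2*(-42)*(-99) - 30632)*(-15/4*(-1/156) - 4345) = (8316 - 30632)*(5/208 - 4345) = -22316*(-903755/208) = 5042049145/52 ≈ 9.6962e+7)
(-26806 + v)/(2186 + 17438) = (-26806 + 5042049145/52)/(2186 + 17438) = (5040655233/52)/19624 = (5040655233/52)*(1/19624) = 5040655233/1020448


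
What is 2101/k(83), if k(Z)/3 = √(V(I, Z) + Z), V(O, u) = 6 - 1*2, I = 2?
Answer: 2101*√87/261 ≈ 75.084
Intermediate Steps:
V(O, u) = 4 (V(O, u) = 6 - 2 = 4)
k(Z) = 3*√(4 + Z)
2101/k(83) = 2101/((3*√(4 + 83))) = 2101/((3*√87)) = 2101*(√87/261) = 2101*√87/261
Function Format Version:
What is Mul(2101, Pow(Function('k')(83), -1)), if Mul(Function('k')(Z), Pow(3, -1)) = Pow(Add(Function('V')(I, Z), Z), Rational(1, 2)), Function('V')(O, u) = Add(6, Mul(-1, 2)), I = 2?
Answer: Mul(Rational(2101, 261), Pow(87, Rational(1, 2))) ≈ 75.084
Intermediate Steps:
Function('V')(O, u) = 4 (Function('V')(O, u) = Add(6, -2) = 4)
Function('k')(Z) = Mul(3, Pow(Add(4, Z), Rational(1, 2)))
Mul(2101, Pow(Function('k')(83), -1)) = Mul(2101, Pow(Mul(3, Pow(Add(4, 83), Rational(1, 2))), -1)) = Mul(2101, Pow(Mul(3, Pow(87, Rational(1, 2))), -1)) = Mul(2101, Mul(Rational(1, 261), Pow(87, Rational(1, 2)))) = Mul(Rational(2101, 261), Pow(87, Rational(1, 2)))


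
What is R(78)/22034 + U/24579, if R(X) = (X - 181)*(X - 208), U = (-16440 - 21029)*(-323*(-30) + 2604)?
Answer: -563861015073/30087427 ≈ -18741.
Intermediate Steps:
U = -460643886 (U = -37469*(9690 + 2604) = -37469*12294 = -460643886)
R(X) = (-208 + X)*(-181 + X) (R(X) = (-181 + X)*(-208 + X) = (-208 + X)*(-181 + X))
R(78)/22034 + U/24579 = (37648 + 78² - 389*78)/22034 - 460643886/24579 = (37648 + 6084 - 30342)*(1/22034) - 460643886*1/24579 = 13390*(1/22034) - 51182654/2731 = 6695/11017 - 51182654/2731 = -563861015073/30087427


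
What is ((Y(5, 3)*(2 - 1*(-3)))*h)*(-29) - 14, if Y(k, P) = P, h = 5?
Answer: -2189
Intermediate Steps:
((Y(5, 3)*(2 - 1*(-3)))*h)*(-29) - 14 = ((3*(2 - 1*(-3)))*5)*(-29) - 14 = ((3*(2 + 3))*5)*(-29) - 14 = ((3*5)*5)*(-29) - 14 = (15*5)*(-29) - 14 = 75*(-29) - 14 = -2175 - 14 = -2189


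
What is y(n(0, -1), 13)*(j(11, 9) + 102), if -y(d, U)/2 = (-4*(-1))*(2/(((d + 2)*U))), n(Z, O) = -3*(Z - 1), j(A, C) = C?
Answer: -1776/65 ≈ -27.323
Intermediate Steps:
n(Z, O) = 3 - 3*Z (n(Z, O) = -3*(-1 + Z) = 3 - 3*Z)
y(d, U) = -16/(U*(2 + d)) (y(d, U) = -2*(-4*(-1))*2/(((d + 2)*U)) = -8*2/(((2 + d)*U)) = -8*2/((U*(2 + d))) = -8*2*(1/(U*(2 + d))) = -8*2/(U*(2 + d)) = -16/(U*(2 + d)))
y(n(0, -1), 13)*(j(11, 9) + 102) = (-16/(13*(2 + (3 - 3*0))))*(9 + 102) = -16*1/13/(2 + (3 + 0))*111 = -16*1/13/(2 + 3)*111 = -16*1/13/5*111 = -16*1/13*⅕*111 = -16/65*111 = -1776/65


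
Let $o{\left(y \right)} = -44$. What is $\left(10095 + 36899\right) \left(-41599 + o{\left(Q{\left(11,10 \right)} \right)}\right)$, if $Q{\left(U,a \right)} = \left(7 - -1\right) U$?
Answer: $-1956971142$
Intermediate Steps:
$Q{\left(U,a \right)} = 8 U$ ($Q{\left(U,a \right)} = \left(7 + 1\right) U = 8 U$)
$\left(10095 + 36899\right) \left(-41599 + o{\left(Q{\left(11,10 \right)} \right)}\right) = \left(10095 + 36899\right) \left(-41599 - 44\right) = 46994 \left(-41643\right) = -1956971142$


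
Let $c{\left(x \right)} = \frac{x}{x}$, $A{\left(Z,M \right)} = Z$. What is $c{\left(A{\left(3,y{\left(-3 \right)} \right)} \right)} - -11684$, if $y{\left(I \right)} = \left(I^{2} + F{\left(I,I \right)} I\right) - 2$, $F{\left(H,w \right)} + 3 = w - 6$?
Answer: $11685$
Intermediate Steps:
$F{\left(H,w \right)} = -9 + w$ ($F{\left(H,w \right)} = -3 + \left(w - 6\right) = -3 + \left(-6 + w\right) = -9 + w$)
$y{\left(I \right)} = -2 + I^{2} + I \left(-9 + I\right)$ ($y{\left(I \right)} = \left(I^{2} + \left(-9 + I\right) I\right) - 2 = \left(I^{2} + I \left(-9 + I\right)\right) - 2 = -2 + I^{2} + I \left(-9 + I\right)$)
$c{\left(x \right)} = 1$
$c{\left(A{\left(3,y{\left(-3 \right)} \right)} \right)} - -11684 = 1 - -11684 = 1 + 11684 = 11685$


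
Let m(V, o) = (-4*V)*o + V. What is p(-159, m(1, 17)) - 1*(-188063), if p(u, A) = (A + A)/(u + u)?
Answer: 29902084/159 ≈ 1.8806e+5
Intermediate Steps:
m(V, o) = V - 4*V*o (m(V, o) = -4*V*o + V = V - 4*V*o)
p(u, A) = A/u (p(u, A) = (2*A)/((2*u)) = (2*A)*(1/(2*u)) = A/u)
p(-159, m(1, 17)) - 1*(-188063) = (1*(1 - 4*17))/(-159) - 1*(-188063) = (1*(1 - 68))*(-1/159) + 188063 = (1*(-67))*(-1/159) + 188063 = -67*(-1/159) + 188063 = 67/159 + 188063 = 29902084/159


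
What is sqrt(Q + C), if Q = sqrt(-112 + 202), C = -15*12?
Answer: sqrt(-180 + 3*sqrt(10)) ≈ 13.058*I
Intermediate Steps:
C = -180
Q = 3*sqrt(10) (Q = sqrt(90) = 3*sqrt(10) ≈ 9.4868)
sqrt(Q + C) = sqrt(3*sqrt(10) - 180) = sqrt(-180 + 3*sqrt(10))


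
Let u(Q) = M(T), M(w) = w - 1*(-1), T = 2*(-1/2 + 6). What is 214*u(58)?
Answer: 2568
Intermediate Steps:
T = 11 (T = 2*(-1*½ + 6) = 2*(-½ + 6) = 2*(11/2) = 11)
M(w) = 1 + w (M(w) = w + 1 = 1 + w)
u(Q) = 12 (u(Q) = 1 + 11 = 12)
214*u(58) = 214*12 = 2568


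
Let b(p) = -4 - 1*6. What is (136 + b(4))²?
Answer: 15876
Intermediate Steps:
b(p) = -10 (b(p) = -4 - 6 = -10)
(136 + b(4))² = (136 - 10)² = 126² = 15876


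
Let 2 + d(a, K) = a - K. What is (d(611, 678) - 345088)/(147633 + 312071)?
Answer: -345157/459704 ≈ -0.75082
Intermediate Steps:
d(a, K) = -2 + a - K (d(a, K) = -2 + (a - K) = -2 + a - K)
(d(611, 678) - 345088)/(147633 + 312071) = ((-2 + 611 - 1*678) - 345088)/(147633 + 312071) = ((-2 + 611 - 678) - 345088)/459704 = (-69 - 345088)*(1/459704) = -345157*1/459704 = -345157/459704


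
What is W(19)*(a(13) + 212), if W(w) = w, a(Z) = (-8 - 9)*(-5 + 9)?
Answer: 2736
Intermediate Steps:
a(Z) = -68 (a(Z) = -17*4 = -68)
W(19)*(a(13) + 212) = 19*(-68 + 212) = 19*144 = 2736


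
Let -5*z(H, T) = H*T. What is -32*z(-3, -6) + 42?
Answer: 786/5 ≈ 157.20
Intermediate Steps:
z(H, T) = -H*T/5
-32*z(-3, -6) + 42 = -(-32)*(-3)*(-6)/5 + 42 = -32*(-18/5) + 42 = 576/5 + 42 = 786/5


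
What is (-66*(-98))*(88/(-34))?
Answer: -284592/17 ≈ -16741.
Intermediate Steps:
(-66*(-98))*(88/(-34)) = 6468*(88*(-1/34)) = 6468*(-44/17) = -284592/17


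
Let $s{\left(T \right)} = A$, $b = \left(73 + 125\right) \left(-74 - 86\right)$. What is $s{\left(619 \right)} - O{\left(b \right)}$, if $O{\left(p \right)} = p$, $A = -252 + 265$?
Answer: $31693$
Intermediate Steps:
$b = -31680$ ($b = 198 \left(-160\right) = -31680$)
$A = 13$
$s{\left(T \right)} = 13$
$s{\left(619 \right)} - O{\left(b \right)} = 13 - -31680 = 13 + 31680 = 31693$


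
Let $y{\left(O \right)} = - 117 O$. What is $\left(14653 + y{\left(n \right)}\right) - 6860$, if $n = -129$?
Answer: $22886$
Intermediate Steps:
$\left(14653 + y{\left(n \right)}\right) - 6860 = \left(14653 - -15093\right) - 6860 = \left(14653 + 15093\right) - 6860 = 29746 - 6860 = 22886$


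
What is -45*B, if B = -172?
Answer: 7740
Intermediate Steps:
-45*B = -45*(-172) = 7740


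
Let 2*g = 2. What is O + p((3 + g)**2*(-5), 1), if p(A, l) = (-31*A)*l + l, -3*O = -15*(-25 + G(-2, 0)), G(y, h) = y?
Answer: 2346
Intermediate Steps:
g = 1 (g = (1/2)*2 = 1)
O = -135 (O = -(-5)*(-25 - 2) = -(-5)*(-27) = -1/3*405 = -135)
p(A, l) = l - 31*A*l (p(A, l) = -31*A*l + l = l - 31*A*l)
O + p((3 + g)**2*(-5), 1) = -135 + 1*(1 - 31*(3 + 1)**2*(-5)) = -135 + 1*(1 - 31*4**2*(-5)) = -135 + 1*(1 - 496*(-5)) = -135 + 1*(1 - 31*(-80)) = -135 + 1*(1 + 2480) = -135 + 1*2481 = -135 + 2481 = 2346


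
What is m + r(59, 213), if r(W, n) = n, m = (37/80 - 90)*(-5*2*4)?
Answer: 7589/2 ≈ 3794.5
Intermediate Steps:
m = 7163/2 (m = (37*(1/80) - 90)*(-10*4) = (37/80 - 90)*(-40) = -7163/80*(-40) = 7163/2 ≈ 3581.5)
m + r(59, 213) = 7163/2 + 213 = 7589/2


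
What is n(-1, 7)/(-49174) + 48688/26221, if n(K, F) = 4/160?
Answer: 95767322259/51575658160 ≈ 1.8568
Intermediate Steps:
n(K, F) = 1/40 (n(K, F) = 4*(1/160) = 1/40)
n(-1, 7)/(-49174) + 48688/26221 = (1/40)/(-49174) + 48688/26221 = (1/40)*(-1/49174) + 48688*(1/26221) = -1/1966960 + 48688/26221 = 95767322259/51575658160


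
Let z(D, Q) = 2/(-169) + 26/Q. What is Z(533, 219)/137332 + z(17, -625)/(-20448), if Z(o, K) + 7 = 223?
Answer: 2246616451/1426021155000 ≈ 0.0015754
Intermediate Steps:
z(D, Q) = -2/169 + 26/Q (z(D, Q) = 2*(-1/169) + 26/Q = -2/169 + 26/Q)
Z(o, K) = 216 (Z(o, K) = -7 + 223 = 216)
Z(533, 219)/137332 + z(17, -625)/(-20448) = 216/137332 + (-2/169 + 26/(-625))/(-20448) = 216*(1/137332) + (-2/169 + 26*(-1/625))*(-1/20448) = 54/34333 + (-2/169 - 26/625)*(-1/20448) = 54/34333 - 5644/105625*(-1/20448) = 54/34333 + 1411/539955000 = 2246616451/1426021155000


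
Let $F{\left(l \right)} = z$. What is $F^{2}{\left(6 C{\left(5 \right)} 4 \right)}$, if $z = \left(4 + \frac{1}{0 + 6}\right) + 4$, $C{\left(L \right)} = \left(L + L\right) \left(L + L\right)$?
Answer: $\frac{2401}{36} \approx 66.694$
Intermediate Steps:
$C{\left(L \right)} = 4 L^{2}$ ($C{\left(L \right)} = 2 L 2 L = 4 L^{2}$)
$z = \frac{49}{6}$ ($z = \left(4 + \frac{1}{6}\right) + 4 = \frac{25}{6} + 4 = \frac{49}{6} \approx 8.1667$)
$F{\left(l \right)} = \frac{49}{6}$
$F^{2}{\left(6 C{\left(5 \right)} 4 \right)} = \left(\frac{49}{6}\right)^{2} = \frac{2401}{36}$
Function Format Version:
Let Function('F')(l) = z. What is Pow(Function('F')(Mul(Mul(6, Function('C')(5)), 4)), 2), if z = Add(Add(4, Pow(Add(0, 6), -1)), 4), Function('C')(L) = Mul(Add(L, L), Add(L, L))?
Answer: Rational(2401, 36) ≈ 66.694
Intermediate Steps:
Function('C')(L) = Mul(4, Pow(L, 2)) (Function('C')(L) = Mul(Mul(2, L), Mul(2, L)) = Mul(4, Pow(L, 2)))
z = Rational(49, 6) (z = Add(Add(4, Pow(6, -1)), 4) = Add(Add(4, Rational(1, 6)), 4) = Add(Rational(25, 6), 4) = Rational(49, 6) ≈ 8.1667)
Function('F')(l) = Rational(49, 6)
Pow(Function('F')(Mul(Mul(6, Function('C')(5)), 4)), 2) = Pow(Rational(49, 6), 2) = Rational(2401, 36)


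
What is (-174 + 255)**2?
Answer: 6561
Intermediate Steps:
(-174 + 255)**2 = 81**2 = 6561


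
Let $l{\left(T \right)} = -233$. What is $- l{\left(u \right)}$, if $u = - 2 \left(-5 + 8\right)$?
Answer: $233$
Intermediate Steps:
$u = -6$ ($u = \left(-2\right) 3 = -6$)
$- l{\left(u \right)} = \left(-1\right) \left(-233\right) = 233$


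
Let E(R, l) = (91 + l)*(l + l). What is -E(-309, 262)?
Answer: -184972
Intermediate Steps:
E(R, l) = 2*l*(91 + l) (E(R, l) = (91 + l)*(2*l) = 2*l*(91 + l))
-E(-309, 262) = -2*262*(91 + 262) = -2*262*353 = -1*184972 = -184972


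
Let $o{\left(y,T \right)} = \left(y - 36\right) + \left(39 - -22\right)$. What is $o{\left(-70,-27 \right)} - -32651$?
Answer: $32606$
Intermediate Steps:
$o{\left(y,T \right)} = 25 + y$ ($o{\left(y,T \right)} = \left(-36 + y\right) + \left(39 + 22\right) = \left(-36 + y\right) + 61 = 25 + y$)
$o{\left(-70,-27 \right)} - -32651 = \left(25 - 70\right) - -32651 = -45 + 32651 = 32606$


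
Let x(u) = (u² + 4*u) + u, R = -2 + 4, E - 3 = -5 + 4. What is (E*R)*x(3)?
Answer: 96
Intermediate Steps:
E = 2 (E = 3 + (-5 + 4) = 3 - 1 = 2)
R = 2
x(u) = u² + 5*u
(E*R)*x(3) = (2*2)*(3*(5 + 3)) = 4*(3*8) = 4*24 = 96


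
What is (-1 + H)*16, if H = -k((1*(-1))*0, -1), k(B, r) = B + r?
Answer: 0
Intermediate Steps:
H = 1 (H = -((1*(-1))*0 - 1) = -(-1*0 - 1) = -(0 - 1) = -1*(-1) = 1)
(-1 + H)*16 = (-1 + 1)*16 = 0*16 = 0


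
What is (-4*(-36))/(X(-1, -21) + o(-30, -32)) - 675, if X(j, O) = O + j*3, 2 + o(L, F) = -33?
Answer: -39969/59 ≈ -677.44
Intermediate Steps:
o(L, F) = -35 (o(L, F) = -2 - 33 = -35)
X(j, O) = O + 3*j
(-4*(-36))/(X(-1, -21) + o(-30, -32)) - 675 = (-4*(-36))/((-21 + 3*(-1)) - 35) - 675 = 144/((-21 - 3) - 35) - 675 = 144/(-24 - 35) - 675 = 144/(-59) - 675 = -1/59*144 - 675 = -144/59 - 675 = -39969/59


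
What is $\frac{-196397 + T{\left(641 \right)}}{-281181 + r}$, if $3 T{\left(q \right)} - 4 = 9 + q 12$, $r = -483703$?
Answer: $\frac{290743}{1147326} \approx 0.25341$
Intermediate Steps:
$T{\left(q \right)} = \frac{13}{3} + 4 q$ ($T{\left(q \right)} = \frac{4}{3} + \frac{9 + q 12}{3} = \frac{4}{3} + \frac{9 + 12 q}{3} = \frac{4}{3} + \left(3 + 4 q\right) = \frac{13}{3} + 4 q$)
$\frac{-196397 + T{\left(641 \right)}}{-281181 + r} = \frac{-196397 + \left(\frac{13}{3} + 4 \cdot 641\right)}{-281181 - 483703} = \frac{-196397 + \left(\frac{13}{3} + 2564\right)}{-764884} = \left(-196397 + \frac{7705}{3}\right) \left(- \frac{1}{764884}\right) = \left(- \frac{581486}{3}\right) \left(- \frac{1}{764884}\right) = \frac{290743}{1147326}$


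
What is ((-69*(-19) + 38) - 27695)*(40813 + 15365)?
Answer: -1480065588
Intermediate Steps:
((-69*(-19) + 38) - 27695)*(40813 + 15365) = ((1311 + 38) - 27695)*56178 = (1349 - 27695)*56178 = -26346*56178 = -1480065588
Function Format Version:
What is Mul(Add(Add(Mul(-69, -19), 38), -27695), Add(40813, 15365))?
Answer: -1480065588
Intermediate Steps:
Mul(Add(Add(Mul(-69, -19), 38), -27695), Add(40813, 15365)) = Mul(Add(Add(1311, 38), -27695), 56178) = Mul(Add(1349, -27695), 56178) = Mul(-26346, 56178) = -1480065588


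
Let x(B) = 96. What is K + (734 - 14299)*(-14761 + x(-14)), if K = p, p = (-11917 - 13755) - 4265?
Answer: 198900788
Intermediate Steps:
p = -29937 (p = -25672 - 4265 = -29937)
K = -29937
K + (734 - 14299)*(-14761 + x(-14)) = -29937 + (734 - 14299)*(-14761 + 96) = -29937 - 13565*(-14665) = -29937 + 198930725 = 198900788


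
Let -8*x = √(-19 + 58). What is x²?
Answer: 39/64 ≈ 0.60938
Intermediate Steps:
x = -√39/8 (x = -√(-19 + 58)/8 = -√39/8 ≈ -0.78062)
x² = (-√39/8)² = 39/64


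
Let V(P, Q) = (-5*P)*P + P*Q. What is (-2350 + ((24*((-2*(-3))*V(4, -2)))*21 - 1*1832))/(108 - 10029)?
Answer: 90098/3307 ≈ 27.245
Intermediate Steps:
V(P, Q) = -5*P² + P*Q
(-2350 + ((24*((-2*(-3))*V(4, -2)))*21 - 1*1832))/(108 - 10029) = (-2350 + ((24*((-2*(-3))*(4*(-2 - 5*4))))*21 - 1*1832))/(108 - 10029) = (-2350 + ((24*(6*(4*(-2 - 20))))*21 - 1832))/(-9921) = (-2350 + ((24*(6*(4*(-22))))*21 - 1832))*(-1/9921) = (-2350 + ((24*(6*(-88)))*21 - 1832))*(-1/9921) = (-2350 + ((24*(-528))*21 - 1832))*(-1/9921) = (-2350 + (-12672*21 - 1832))*(-1/9921) = (-2350 + (-266112 - 1832))*(-1/9921) = (-2350 - 267944)*(-1/9921) = -270294*(-1/9921) = 90098/3307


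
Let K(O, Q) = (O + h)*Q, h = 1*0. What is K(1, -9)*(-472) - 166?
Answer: 4082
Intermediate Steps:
h = 0
K(O, Q) = O*Q (K(O, Q) = (O + 0)*Q = O*Q)
K(1, -9)*(-472) - 166 = (1*(-9))*(-472) - 166 = -9*(-472) - 166 = 4248 - 166 = 4082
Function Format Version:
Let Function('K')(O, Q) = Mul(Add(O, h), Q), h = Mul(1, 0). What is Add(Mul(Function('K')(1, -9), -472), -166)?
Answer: 4082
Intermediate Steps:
h = 0
Function('K')(O, Q) = Mul(O, Q) (Function('K')(O, Q) = Mul(Add(O, 0), Q) = Mul(O, Q))
Add(Mul(Function('K')(1, -9), -472), -166) = Add(Mul(Mul(1, -9), -472), -166) = Add(Mul(-9, -472), -166) = Add(4248, -166) = 4082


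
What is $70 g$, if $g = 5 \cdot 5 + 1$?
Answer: $1820$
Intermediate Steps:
$g = 26$ ($g = 25 + 1 = 26$)
$70 g = 70 \cdot 26 = 1820$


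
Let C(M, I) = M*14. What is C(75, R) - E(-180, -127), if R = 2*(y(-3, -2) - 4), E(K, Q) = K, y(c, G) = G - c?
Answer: 1230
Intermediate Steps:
R = -6 (R = 2*((-2 - 1*(-3)) - 4) = 2*((-2 + 3) - 4) = 2*(1 - 4) = 2*(-3) = -6)
C(M, I) = 14*M
C(75, R) - E(-180, -127) = 14*75 - 1*(-180) = 1050 + 180 = 1230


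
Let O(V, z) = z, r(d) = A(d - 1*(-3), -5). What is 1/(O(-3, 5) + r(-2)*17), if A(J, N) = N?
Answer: -1/80 ≈ -0.012500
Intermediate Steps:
r(d) = -5
1/(O(-3, 5) + r(-2)*17) = 1/(5 - 5*17) = 1/(5 - 85) = 1/(-80) = -1/80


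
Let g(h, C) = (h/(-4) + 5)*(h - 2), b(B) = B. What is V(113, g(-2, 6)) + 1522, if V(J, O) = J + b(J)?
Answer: 1748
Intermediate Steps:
g(h, C) = (-2 + h)*(5 - h/4) (g(h, C) = (h*(-¼) + 5)*(-2 + h) = (-h/4 + 5)*(-2 + h) = (5 - h/4)*(-2 + h) = (-2 + h)*(5 - h/4))
V(J, O) = 2*J (V(J, O) = J + J = 2*J)
V(113, g(-2, 6)) + 1522 = 2*113 + 1522 = 226 + 1522 = 1748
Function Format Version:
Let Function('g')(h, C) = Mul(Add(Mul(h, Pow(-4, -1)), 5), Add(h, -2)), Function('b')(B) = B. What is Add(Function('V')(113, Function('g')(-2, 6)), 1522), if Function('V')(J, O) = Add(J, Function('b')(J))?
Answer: 1748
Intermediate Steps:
Function('g')(h, C) = Mul(Add(-2, h), Add(5, Mul(Rational(-1, 4), h))) (Function('g')(h, C) = Mul(Add(Mul(h, Rational(-1, 4)), 5), Add(-2, h)) = Mul(Add(Mul(Rational(-1, 4), h), 5), Add(-2, h)) = Mul(Add(5, Mul(Rational(-1, 4), h)), Add(-2, h)) = Mul(Add(-2, h), Add(5, Mul(Rational(-1, 4), h))))
Function('V')(J, O) = Mul(2, J) (Function('V')(J, O) = Add(J, J) = Mul(2, J))
Add(Function('V')(113, Function('g')(-2, 6)), 1522) = Add(Mul(2, 113), 1522) = Add(226, 1522) = 1748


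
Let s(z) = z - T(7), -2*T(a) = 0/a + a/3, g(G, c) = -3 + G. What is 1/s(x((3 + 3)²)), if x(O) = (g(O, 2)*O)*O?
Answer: 6/256615 ≈ 2.3381e-5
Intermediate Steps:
T(a) = -a/6 (T(a) = -(0/a + a/3)/2 = -(0 + a*(⅓))/2 = -(0 + a/3)/2 = -a/6)
x(O) = O²*(-3 + O) (x(O) = ((-3 + O)*O)*O = (O*(-3 + O))*O = O²*(-3 + O))
s(z) = 7/6 + z (s(z) = z - (-1)*7/6 = z - 1*(-7/6) = z + 7/6 = 7/6 + z)
1/s(x((3 + 3)²)) = 1/(7/6 + ((3 + 3)²)²*(-3 + (3 + 3)²)) = 1/(7/6 + (6²)²*(-3 + 6²)) = 1/(7/6 + 36²*(-3 + 36)) = 1/(7/6 + 1296*33) = 1/(7/6 + 42768) = 1/(256615/6) = 6/256615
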